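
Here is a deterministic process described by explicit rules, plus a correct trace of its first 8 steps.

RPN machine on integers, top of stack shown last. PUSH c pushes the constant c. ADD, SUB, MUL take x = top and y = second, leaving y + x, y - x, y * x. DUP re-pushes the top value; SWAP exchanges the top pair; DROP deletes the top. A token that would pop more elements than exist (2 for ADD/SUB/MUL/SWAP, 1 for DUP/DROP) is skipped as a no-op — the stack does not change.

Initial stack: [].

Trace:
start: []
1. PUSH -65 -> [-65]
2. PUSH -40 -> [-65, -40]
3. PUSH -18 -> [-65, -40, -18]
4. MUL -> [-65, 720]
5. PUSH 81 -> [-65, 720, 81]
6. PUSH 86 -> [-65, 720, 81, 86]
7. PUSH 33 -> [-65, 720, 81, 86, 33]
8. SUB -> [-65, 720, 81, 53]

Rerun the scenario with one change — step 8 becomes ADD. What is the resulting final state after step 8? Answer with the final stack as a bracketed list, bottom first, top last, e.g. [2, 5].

(re-executing from step 8 with the substitution; state before step 8: [-65, 720, 81, 86, 33])
8. ADD -> [-65, 720, 81, 119]

[-65, 720, 81, 119]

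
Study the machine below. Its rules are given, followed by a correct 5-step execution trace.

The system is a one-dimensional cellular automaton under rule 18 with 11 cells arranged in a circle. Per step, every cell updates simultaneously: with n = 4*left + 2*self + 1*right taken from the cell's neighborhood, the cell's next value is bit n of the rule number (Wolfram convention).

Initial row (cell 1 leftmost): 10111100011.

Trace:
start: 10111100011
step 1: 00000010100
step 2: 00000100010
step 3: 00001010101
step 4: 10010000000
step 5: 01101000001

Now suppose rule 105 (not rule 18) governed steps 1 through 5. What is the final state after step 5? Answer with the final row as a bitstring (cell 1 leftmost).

00011110110

(re-executing steps 1..5 under rule 105; state before step 1: 10111100011)
step 1: 11100101010
step 2: 10100010101
step 3: 11001001011
step 4: 01000000110
step 5: 00011110110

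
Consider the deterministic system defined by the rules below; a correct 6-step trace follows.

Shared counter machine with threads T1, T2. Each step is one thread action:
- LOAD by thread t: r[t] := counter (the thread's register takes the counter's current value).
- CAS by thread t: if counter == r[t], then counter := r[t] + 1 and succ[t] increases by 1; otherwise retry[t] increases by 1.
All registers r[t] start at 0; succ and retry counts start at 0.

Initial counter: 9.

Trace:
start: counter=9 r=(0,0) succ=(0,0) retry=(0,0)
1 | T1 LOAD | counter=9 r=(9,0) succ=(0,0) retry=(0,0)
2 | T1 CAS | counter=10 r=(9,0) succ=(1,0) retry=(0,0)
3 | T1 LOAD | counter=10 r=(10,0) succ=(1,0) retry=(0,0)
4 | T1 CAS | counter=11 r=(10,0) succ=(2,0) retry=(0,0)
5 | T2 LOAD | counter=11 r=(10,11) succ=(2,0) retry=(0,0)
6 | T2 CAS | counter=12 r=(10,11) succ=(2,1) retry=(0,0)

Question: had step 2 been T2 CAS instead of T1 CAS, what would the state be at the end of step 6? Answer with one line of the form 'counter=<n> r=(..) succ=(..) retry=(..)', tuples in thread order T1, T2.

counter=11 r=(9,10) succ=(1,1) retry=(0,1)

(re-executing from step 2 with the substitution; state before step 2: counter=9 r=(9,0) succ=(0,0) retry=(0,0))
2 | T2 CAS | counter=9 r=(9,0) succ=(0,0) retry=(0,1)
3 | T1 LOAD | counter=9 r=(9,0) succ=(0,0) retry=(0,1)
4 | T1 CAS | counter=10 r=(9,0) succ=(1,0) retry=(0,1)
5 | T2 LOAD | counter=10 r=(9,10) succ=(1,0) retry=(0,1)
6 | T2 CAS | counter=11 r=(9,10) succ=(1,1) retry=(0,1)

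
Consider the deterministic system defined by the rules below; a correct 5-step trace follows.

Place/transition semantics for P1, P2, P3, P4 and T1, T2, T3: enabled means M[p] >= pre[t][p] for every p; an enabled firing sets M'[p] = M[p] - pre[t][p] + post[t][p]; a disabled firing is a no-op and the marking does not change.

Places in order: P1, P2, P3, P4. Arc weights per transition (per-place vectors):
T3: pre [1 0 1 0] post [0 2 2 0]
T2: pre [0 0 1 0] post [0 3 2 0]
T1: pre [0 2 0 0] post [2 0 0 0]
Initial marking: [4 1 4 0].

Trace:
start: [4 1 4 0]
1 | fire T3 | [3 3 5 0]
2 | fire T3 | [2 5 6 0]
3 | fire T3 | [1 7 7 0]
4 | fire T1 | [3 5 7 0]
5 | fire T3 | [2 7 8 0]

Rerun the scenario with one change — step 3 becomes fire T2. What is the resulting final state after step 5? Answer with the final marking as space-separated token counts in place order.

(re-executing from step 3 with the substitution; state before step 3: [2 5 6 0])
3 | fire T2 | [2 8 7 0]
4 | fire T1 | [4 6 7 0]
5 | fire T3 | [3 8 8 0]

3 8 8 0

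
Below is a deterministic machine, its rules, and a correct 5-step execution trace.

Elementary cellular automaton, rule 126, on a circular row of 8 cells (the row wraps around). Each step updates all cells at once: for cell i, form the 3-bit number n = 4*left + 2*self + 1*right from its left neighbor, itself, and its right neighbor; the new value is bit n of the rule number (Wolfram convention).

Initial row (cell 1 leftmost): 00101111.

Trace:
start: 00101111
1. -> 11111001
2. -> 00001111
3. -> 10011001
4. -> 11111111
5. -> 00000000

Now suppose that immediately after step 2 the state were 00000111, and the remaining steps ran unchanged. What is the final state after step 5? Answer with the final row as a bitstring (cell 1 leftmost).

state after step 2 := 00000111
3. -> 10001101
4. -> 11011111
5. -> 01110000

01110000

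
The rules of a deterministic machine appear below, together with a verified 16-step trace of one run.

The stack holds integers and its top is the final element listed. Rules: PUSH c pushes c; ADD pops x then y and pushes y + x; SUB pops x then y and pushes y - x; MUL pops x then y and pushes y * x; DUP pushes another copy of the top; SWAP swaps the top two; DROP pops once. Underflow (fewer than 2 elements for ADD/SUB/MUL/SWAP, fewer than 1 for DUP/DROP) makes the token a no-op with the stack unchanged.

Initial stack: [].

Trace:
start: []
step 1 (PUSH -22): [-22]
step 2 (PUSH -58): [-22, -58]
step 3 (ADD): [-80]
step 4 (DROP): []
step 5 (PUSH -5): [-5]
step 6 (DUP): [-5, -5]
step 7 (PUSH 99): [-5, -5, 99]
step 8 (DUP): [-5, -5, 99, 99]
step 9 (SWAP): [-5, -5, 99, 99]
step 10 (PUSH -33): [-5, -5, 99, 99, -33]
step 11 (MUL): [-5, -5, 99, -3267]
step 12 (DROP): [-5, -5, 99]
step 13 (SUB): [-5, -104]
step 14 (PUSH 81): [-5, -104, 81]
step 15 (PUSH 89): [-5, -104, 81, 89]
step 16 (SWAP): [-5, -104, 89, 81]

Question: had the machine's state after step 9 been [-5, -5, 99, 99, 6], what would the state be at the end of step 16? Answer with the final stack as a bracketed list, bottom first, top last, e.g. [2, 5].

[-5, -5, 0, 89, 81]

state after step 9 := [-5, -5, 99, 99, 6]
step 10 (PUSH -33): [-5, -5, 99, 99, 6, -33]
step 11 (MUL): [-5, -5, 99, 99, -198]
step 12 (DROP): [-5, -5, 99, 99]
step 13 (SUB): [-5, -5, 0]
step 14 (PUSH 81): [-5, -5, 0, 81]
step 15 (PUSH 89): [-5, -5, 0, 81, 89]
step 16 (SWAP): [-5, -5, 0, 89, 81]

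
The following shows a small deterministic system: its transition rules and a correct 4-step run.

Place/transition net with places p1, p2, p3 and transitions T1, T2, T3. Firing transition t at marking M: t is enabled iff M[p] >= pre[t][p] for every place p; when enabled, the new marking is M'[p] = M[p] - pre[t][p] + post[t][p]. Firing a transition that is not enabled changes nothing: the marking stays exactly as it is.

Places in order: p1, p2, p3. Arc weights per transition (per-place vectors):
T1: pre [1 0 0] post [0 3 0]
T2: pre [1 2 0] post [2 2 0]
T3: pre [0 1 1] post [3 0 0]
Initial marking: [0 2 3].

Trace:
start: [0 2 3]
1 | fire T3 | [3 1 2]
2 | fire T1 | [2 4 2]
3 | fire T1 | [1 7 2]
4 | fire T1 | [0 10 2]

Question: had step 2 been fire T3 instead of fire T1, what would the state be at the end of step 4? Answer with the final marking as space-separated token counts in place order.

4 6 1

(re-executing from step 2 with the substitution; state before step 2: [3 1 2])
2 | fire T3 | [6 0 1]
3 | fire T1 | [5 3 1]
4 | fire T1 | [4 6 1]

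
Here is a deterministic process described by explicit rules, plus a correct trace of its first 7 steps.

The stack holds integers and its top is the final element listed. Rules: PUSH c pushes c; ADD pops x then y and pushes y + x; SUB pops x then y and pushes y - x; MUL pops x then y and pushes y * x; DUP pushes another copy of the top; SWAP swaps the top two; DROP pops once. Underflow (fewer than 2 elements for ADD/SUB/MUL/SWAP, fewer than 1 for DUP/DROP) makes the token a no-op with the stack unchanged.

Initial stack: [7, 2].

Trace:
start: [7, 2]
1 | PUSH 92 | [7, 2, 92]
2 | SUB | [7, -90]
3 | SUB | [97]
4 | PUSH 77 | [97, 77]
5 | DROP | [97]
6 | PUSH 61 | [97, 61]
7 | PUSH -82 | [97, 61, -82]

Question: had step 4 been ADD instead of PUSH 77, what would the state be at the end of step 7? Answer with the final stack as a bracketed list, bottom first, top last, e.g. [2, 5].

(re-executing from step 4 with the substitution; state before step 4: [97])
4 | ADD | [97]
5 | DROP | []
6 | PUSH 61 | [61]
7 | PUSH -82 | [61, -82]

[61, -82]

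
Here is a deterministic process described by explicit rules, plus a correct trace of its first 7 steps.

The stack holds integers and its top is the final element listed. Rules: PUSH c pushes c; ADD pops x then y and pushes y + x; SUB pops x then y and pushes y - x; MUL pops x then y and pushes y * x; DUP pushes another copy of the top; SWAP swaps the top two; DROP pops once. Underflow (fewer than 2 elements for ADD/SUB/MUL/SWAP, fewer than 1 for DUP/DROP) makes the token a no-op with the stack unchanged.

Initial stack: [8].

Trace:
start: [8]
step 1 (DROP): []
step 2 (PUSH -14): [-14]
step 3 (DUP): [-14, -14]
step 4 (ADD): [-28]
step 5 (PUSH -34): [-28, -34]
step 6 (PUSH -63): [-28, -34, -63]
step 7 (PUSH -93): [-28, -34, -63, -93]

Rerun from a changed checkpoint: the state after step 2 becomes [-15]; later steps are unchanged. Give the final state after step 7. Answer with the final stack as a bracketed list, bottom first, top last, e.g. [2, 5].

state after step 2 := [-15]
step 3 (DUP): [-15, -15]
step 4 (ADD): [-30]
step 5 (PUSH -34): [-30, -34]
step 6 (PUSH -63): [-30, -34, -63]
step 7 (PUSH -93): [-30, -34, -63, -93]

[-30, -34, -63, -93]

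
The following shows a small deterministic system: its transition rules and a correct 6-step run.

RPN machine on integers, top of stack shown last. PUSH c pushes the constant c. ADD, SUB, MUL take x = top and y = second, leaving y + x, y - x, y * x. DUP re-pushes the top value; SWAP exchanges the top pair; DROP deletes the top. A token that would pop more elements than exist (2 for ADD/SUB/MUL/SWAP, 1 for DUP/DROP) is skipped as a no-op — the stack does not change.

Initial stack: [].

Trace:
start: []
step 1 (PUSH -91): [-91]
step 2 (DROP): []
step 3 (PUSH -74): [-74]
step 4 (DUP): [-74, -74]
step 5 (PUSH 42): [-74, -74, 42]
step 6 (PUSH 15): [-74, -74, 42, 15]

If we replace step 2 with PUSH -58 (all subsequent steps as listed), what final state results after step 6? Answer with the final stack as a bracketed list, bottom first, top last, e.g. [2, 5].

(re-executing from step 2 with the substitution; state before step 2: [-91])
step 2 (PUSH -58): [-91, -58]
step 3 (PUSH -74): [-91, -58, -74]
step 4 (DUP): [-91, -58, -74, -74]
step 5 (PUSH 42): [-91, -58, -74, -74, 42]
step 6 (PUSH 15): [-91, -58, -74, -74, 42, 15]

[-91, -58, -74, -74, 42, 15]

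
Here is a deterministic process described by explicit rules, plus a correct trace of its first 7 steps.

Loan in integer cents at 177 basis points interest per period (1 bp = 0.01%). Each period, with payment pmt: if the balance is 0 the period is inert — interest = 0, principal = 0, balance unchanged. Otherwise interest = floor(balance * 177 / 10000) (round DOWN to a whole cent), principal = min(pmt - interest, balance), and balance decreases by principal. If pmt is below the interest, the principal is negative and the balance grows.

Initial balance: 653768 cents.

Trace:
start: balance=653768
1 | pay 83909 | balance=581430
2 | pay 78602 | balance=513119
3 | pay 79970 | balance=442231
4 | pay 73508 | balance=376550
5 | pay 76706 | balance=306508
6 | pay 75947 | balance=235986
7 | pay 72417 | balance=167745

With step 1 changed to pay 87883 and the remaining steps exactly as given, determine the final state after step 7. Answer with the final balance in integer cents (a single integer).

(re-executing from step 1 with the substitution; state before step 1: balance=653768)
1 | pay 87883 | balance=577456
2 | pay 78602 | balance=509074
3 | pay 79970 | balance=438114
4 | pay 73508 | balance=372360
5 | pay 76706 | balance=302244
6 | pay 75947 | balance=231646
7 | pay 72417 | balance=163329

163329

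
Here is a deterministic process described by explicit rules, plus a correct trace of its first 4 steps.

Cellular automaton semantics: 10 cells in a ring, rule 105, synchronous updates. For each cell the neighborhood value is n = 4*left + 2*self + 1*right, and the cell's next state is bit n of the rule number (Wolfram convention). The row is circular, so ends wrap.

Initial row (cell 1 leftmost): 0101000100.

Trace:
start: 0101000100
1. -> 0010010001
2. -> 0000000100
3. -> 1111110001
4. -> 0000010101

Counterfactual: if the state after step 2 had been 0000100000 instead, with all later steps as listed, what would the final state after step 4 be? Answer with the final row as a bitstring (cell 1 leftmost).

state after step 2 := 0000100000
3. -> 1110001111
4. -> 0010101000

0010101000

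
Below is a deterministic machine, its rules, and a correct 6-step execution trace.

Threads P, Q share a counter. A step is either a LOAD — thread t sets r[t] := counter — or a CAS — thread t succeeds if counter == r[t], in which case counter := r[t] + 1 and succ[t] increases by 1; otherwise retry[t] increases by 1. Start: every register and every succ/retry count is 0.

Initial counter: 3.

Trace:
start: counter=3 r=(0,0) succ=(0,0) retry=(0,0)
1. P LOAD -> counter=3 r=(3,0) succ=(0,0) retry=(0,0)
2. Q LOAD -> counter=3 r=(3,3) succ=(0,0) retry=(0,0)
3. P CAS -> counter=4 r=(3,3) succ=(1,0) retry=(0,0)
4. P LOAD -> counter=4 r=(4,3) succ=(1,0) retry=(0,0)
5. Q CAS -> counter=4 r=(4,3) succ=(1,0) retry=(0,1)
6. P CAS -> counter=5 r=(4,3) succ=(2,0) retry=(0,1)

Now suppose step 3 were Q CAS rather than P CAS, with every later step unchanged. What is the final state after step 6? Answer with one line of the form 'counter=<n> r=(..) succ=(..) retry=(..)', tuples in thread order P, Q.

counter=5 r=(4,3) succ=(1,1) retry=(0,1)

(re-executing from step 3 with the substitution; state before step 3: counter=3 r=(3,3) succ=(0,0) retry=(0,0))
3. Q CAS -> counter=4 r=(3,3) succ=(0,1) retry=(0,0)
4. P LOAD -> counter=4 r=(4,3) succ=(0,1) retry=(0,0)
5. Q CAS -> counter=4 r=(4,3) succ=(0,1) retry=(0,1)
6. P CAS -> counter=5 r=(4,3) succ=(1,1) retry=(0,1)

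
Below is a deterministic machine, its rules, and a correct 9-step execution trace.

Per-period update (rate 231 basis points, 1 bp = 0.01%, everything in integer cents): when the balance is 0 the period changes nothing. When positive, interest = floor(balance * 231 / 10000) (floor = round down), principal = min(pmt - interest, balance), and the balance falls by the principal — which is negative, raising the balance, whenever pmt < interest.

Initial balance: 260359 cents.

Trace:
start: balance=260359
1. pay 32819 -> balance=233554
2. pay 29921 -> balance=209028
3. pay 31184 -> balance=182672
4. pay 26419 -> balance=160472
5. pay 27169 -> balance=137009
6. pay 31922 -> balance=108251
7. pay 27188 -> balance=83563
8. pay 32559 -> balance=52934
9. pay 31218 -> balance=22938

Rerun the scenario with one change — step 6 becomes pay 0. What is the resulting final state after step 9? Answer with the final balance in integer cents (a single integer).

57123

(re-executing from step 6 with the substitution; state before step 6: balance=137009)
6. pay 0 -> balance=140173
7. pay 27188 -> balance=116222
8. pay 32559 -> balance=86347
9. pay 31218 -> balance=57123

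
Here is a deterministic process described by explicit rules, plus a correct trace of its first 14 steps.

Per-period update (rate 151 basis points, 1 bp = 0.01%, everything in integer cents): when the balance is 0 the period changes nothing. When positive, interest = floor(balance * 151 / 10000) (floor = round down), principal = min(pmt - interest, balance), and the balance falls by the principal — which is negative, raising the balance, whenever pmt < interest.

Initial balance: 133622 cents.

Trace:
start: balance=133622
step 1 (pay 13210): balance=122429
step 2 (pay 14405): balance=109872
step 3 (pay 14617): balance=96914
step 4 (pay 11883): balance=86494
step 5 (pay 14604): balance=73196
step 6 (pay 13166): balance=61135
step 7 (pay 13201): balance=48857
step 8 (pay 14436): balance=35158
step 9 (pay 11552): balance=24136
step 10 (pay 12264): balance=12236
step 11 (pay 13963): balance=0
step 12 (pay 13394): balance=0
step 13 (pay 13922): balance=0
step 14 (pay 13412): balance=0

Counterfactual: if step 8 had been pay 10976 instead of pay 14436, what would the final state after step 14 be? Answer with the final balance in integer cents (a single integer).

(re-executing from step 8 with the substitution; state before step 8: balance=48857)
step 8 (pay 10976): balance=38618
step 9 (pay 11552): balance=27649
step 10 (pay 12264): balance=15802
step 11 (pay 13963): balance=2077
step 12 (pay 13394): balance=0
step 13 (pay 13922): balance=0
step 14 (pay 13412): balance=0

0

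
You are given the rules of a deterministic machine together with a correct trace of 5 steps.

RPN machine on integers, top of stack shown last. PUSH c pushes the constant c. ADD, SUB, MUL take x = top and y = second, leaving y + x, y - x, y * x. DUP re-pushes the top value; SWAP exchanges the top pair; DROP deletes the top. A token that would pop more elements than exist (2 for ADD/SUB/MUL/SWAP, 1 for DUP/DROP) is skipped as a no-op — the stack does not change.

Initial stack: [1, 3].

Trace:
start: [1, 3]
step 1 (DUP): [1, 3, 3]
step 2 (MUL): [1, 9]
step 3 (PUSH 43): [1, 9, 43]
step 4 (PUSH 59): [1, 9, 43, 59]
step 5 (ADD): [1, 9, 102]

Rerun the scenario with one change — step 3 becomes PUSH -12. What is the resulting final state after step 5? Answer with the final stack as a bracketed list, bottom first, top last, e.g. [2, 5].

(re-executing from step 3 with the substitution; state before step 3: [1, 9])
step 3 (PUSH -12): [1, 9, -12]
step 4 (PUSH 59): [1, 9, -12, 59]
step 5 (ADD): [1, 9, 47]

[1, 9, 47]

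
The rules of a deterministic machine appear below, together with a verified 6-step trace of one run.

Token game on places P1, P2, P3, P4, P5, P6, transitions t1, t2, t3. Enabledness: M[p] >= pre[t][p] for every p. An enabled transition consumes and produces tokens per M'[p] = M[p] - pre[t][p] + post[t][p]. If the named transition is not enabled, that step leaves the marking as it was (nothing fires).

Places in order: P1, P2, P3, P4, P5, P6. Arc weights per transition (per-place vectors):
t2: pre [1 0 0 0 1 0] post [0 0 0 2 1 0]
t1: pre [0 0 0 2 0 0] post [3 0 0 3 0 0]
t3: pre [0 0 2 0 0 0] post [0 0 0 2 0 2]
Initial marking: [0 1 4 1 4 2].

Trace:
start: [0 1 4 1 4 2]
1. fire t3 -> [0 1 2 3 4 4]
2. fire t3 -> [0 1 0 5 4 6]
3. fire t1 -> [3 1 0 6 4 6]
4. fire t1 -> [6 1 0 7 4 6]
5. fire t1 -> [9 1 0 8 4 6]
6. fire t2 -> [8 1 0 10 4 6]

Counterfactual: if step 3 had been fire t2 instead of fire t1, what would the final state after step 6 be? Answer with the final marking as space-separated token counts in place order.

5 1 0 9 4 6

(re-executing from step 3 with the substitution; state before step 3: [0 1 0 5 4 6])
3. fire t2 -> [0 1 0 5 4 6]
4. fire t1 -> [3 1 0 6 4 6]
5. fire t1 -> [6 1 0 7 4 6]
6. fire t2 -> [5 1 0 9 4 6]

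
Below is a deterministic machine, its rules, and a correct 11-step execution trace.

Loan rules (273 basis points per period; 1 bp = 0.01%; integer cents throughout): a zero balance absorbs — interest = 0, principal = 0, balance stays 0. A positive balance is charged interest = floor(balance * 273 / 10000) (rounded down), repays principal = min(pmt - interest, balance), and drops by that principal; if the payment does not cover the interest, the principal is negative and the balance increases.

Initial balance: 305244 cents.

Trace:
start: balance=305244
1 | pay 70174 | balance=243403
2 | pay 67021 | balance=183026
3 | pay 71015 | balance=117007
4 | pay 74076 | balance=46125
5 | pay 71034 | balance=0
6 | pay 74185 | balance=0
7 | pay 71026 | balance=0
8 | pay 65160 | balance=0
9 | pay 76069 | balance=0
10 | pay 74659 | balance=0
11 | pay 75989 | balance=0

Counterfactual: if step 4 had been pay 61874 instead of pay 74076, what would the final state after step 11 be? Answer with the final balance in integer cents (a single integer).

(re-executing from step 4 with the substitution; state before step 4: balance=117007)
4 | pay 61874 | balance=58327
5 | pay 71034 | balance=0
6 | pay 74185 | balance=0
7 | pay 71026 | balance=0
8 | pay 65160 | balance=0
9 | pay 76069 | balance=0
10 | pay 74659 | balance=0
11 | pay 75989 | balance=0

0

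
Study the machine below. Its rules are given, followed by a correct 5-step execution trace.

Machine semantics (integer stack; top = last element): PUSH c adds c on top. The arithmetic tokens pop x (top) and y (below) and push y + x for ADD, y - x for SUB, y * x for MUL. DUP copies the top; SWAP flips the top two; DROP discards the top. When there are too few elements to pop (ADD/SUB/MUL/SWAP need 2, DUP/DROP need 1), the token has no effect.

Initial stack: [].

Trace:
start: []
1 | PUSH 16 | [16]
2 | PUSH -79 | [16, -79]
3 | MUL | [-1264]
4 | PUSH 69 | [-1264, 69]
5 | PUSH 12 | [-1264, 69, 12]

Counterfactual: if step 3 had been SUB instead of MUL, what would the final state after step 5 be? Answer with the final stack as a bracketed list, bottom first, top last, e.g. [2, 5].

(re-executing from step 3 with the substitution; state before step 3: [16, -79])
3 | SUB | [95]
4 | PUSH 69 | [95, 69]
5 | PUSH 12 | [95, 69, 12]

[95, 69, 12]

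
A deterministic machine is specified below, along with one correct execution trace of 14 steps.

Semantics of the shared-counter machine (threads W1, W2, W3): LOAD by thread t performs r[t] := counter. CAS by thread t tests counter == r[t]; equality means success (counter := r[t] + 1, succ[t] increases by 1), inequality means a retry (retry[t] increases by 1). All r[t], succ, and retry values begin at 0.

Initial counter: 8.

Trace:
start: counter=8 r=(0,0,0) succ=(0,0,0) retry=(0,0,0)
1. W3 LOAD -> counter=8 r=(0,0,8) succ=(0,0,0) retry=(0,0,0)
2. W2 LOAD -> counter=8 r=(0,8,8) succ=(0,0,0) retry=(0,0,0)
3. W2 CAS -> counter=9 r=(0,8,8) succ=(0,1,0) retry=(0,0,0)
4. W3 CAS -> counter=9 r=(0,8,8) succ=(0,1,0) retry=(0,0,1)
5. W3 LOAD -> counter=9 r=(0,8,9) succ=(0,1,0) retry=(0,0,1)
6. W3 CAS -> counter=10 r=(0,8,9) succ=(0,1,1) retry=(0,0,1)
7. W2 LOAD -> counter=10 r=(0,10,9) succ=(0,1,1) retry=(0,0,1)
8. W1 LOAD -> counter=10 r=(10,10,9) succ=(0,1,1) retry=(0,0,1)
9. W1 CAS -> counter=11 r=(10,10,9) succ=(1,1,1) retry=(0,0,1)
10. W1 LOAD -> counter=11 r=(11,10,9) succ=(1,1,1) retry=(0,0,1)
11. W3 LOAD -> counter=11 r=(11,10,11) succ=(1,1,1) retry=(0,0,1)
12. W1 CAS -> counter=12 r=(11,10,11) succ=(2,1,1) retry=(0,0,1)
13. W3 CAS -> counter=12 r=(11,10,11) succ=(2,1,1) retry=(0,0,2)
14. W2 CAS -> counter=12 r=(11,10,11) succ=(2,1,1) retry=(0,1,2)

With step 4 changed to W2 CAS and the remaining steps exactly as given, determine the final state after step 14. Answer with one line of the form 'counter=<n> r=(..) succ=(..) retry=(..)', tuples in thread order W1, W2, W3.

counter=12 r=(11,10,11) succ=(2,1,1) retry=(0,2,1)

(re-executing from step 4 with the substitution; state before step 4: counter=9 r=(0,8,8) succ=(0,1,0) retry=(0,0,0))
4. W2 CAS -> counter=9 r=(0,8,8) succ=(0,1,0) retry=(0,1,0)
5. W3 LOAD -> counter=9 r=(0,8,9) succ=(0,1,0) retry=(0,1,0)
6. W3 CAS -> counter=10 r=(0,8,9) succ=(0,1,1) retry=(0,1,0)
7. W2 LOAD -> counter=10 r=(0,10,9) succ=(0,1,1) retry=(0,1,0)
8. W1 LOAD -> counter=10 r=(10,10,9) succ=(0,1,1) retry=(0,1,0)
9. W1 CAS -> counter=11 r=(10,10,9) succ=(1,1,1) retry=(0,1,0)
10. W1 LOAD -> counter=11 r=(11,10,9) succ=(1,1,1) retry=(0,1,0)
11. W3 LOAD -> counter=11 r=(11,10,11) succ=(1,1,1) retry=(0,1,0)
12. W1 CAS -> counter=12 r=(11,10,11) succ=(2,1,1) retry=(0,1,0)
13. W3 CAS -> counter=12 r=(11,10,11) succ=(2,1,1) retry=(0,1,1)
14. W2 CAS -> counter=12 r=(11,10,11) succ=(2,1,1) retry=(0,2,1)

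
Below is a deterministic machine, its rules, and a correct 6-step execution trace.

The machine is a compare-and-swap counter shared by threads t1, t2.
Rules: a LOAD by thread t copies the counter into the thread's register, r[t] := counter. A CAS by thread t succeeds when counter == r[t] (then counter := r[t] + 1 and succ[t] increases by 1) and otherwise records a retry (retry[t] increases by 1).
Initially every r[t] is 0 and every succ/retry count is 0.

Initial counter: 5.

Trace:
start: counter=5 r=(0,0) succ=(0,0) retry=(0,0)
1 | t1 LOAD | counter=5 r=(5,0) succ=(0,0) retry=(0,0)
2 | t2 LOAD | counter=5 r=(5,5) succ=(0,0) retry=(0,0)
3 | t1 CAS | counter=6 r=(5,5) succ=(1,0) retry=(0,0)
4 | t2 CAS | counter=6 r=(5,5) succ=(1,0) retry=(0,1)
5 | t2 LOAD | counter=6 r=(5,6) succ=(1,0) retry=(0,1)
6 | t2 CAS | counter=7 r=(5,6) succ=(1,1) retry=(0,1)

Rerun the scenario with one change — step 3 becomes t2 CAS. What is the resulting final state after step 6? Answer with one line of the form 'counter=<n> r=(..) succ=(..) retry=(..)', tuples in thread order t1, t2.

(re-executing from step 3 with the substitution; state before step 3: counter=5 r=(5,5) succ=(0,0) retry=(0,0))
3 | t2 CAS | counter=6 r=(5,5) succ=(0,1) retry=(0,0)
4 | t2 CAS | counter=6 r=(5,5) succ=(0,1) retry=(0,1)
5 | t2 LOAD | counter=6 r=(5,6) succ=(0,1) retry=(0,1)
6 | t2 CAS | counter=7 r=(5,6) succ=(0,2) retry=(0,1)

counter=7 r=(5,6) succ=(0,2) retry=(0,1)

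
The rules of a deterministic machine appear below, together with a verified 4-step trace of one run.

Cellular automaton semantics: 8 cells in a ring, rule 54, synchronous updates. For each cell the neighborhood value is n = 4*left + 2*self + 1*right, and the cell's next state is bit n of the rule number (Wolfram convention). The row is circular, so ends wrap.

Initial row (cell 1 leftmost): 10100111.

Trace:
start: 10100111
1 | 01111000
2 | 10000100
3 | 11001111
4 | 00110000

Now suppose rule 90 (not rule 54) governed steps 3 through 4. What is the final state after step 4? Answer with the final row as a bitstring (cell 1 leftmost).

(re-executing steps 3..4 under rule 90; state before step 3: 10000100)
3 | 01001011
4 | 00110011

00110011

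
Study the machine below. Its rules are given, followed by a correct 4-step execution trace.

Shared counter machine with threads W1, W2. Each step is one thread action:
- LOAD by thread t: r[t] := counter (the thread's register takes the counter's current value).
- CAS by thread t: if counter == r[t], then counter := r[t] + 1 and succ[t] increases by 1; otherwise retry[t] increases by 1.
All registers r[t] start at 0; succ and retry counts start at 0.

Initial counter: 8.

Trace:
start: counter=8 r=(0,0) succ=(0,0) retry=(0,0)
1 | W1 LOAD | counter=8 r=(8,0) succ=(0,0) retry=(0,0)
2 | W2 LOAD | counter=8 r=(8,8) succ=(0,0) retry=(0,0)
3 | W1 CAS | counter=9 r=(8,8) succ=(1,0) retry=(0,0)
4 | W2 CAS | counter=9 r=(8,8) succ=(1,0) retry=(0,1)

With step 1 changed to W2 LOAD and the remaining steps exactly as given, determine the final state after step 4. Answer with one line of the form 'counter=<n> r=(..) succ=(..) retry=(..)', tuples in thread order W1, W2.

counter=9 r=(0,8) succ=(0,1) retry=(1,0)

(re-executing from step 1 with the substitution; state before step 1: counter=8 r=(0,0) succ=(0,0) retry=(0,0))
1 | W2 LOAD | counter=8 r=(0,8) succ=(0,0) retry=(0,0)
2 | W2 LOAD | counter=8 r=(0,8) succ=(0,0) retry=(0,0)
3 | W1 CAS | counter=8 r=(0,8) succ=(0,0) retry=(1,0)
4 | W2 CAS | counter=9 r=(0,8) succ=(0,1) retry=(1,0)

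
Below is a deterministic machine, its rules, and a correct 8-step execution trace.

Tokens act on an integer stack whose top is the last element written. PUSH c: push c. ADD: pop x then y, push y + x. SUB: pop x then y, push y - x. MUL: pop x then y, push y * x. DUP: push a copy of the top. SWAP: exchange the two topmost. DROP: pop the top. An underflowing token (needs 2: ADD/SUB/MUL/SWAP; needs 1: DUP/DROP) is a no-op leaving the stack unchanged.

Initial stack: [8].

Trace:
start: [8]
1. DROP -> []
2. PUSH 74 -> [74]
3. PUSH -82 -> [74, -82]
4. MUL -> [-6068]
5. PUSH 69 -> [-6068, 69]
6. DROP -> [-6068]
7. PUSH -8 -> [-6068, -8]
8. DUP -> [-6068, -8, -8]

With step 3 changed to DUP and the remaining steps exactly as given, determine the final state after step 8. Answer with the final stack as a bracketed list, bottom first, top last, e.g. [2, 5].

(re-executing from step 3 with the substitution; state before step 3: [74])
3. DUP -> [74, 74]
4. MUL -> [5476]
5. PUSH 69 -> [5476, 69]
6. DROP -> [5476]
7. PUSH -8 -> [5476, -8]
8. DUP -> [5476, -8, -8]

[5476, -8, -8]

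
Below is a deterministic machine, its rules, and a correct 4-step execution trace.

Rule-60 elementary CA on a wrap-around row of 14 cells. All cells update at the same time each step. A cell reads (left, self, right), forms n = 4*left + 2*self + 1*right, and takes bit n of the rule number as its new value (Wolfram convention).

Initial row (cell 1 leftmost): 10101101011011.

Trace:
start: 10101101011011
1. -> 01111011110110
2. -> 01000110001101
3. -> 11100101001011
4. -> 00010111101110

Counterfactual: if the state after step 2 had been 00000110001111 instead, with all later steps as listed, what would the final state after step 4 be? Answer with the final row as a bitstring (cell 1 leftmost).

state after step 2 := 00000110001111
3. -> 10000101001000
4. -> 11000111101100

11000111101100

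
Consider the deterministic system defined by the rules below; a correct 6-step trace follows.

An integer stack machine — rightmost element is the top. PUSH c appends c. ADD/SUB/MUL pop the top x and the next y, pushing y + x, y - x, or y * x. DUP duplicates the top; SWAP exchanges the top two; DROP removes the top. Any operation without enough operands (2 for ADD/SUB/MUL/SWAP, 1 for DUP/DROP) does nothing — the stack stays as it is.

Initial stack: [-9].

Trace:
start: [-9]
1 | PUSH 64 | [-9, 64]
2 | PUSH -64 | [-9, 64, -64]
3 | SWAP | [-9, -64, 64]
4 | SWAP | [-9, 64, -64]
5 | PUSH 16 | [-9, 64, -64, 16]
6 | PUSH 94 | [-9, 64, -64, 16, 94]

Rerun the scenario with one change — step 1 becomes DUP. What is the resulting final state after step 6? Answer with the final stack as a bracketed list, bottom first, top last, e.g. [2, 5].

[-9, -9, -64, 16, 94]

(re-executing from step 1 with the substitution; state before step 1: [-9])
1 | DUP | [-9, -9]
2 | PUSH -64 | [-9, -9, -64]
3 | SWAP | [-9, -64, -9]
4 | SWAP | [-9, -9, -64]
5 | PUSH 16 | [-9, -9, -64, 16]
6 | PUSH 94 | [-9, -9, -64, 16, 94]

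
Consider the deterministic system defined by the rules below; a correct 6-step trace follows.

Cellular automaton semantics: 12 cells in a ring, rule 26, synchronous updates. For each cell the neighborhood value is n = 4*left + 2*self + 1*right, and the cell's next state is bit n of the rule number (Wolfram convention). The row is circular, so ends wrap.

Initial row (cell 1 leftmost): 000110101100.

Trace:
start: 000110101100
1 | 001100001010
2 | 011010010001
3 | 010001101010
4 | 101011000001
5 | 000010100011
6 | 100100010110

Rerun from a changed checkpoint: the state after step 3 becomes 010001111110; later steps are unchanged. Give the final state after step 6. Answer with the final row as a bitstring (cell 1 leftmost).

state after step 3 := 010001111110
4 | 101011000001
5 | 000010100011
6 | 100100010110

100100010110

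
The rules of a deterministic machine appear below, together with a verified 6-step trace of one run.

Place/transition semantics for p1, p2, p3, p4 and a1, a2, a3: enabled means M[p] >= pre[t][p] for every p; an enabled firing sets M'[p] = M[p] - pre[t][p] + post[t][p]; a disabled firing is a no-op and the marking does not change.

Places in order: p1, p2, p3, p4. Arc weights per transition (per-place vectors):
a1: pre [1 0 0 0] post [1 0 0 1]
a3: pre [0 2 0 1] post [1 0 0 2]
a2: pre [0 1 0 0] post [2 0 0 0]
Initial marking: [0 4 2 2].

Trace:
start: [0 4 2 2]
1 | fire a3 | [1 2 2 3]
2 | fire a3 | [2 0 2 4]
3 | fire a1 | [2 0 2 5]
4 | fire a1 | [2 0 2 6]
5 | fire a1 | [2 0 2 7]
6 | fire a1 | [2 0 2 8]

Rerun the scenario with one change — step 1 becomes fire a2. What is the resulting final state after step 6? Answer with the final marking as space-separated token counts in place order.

3 1 2 7

(re-executing from step 1 with the substitution; state before step 1: [0 4 2 2])
1 | fire a2 | [2 3 2 2]
2 | fire a3 | [3 1 2 3]
3 | fire a1 | [3 1 2 4]
4 | fire a1 | [3 1 2 5]
5 | fire a1 | [3 1 2 6]
6 | fire a1 | [3 1 2 7]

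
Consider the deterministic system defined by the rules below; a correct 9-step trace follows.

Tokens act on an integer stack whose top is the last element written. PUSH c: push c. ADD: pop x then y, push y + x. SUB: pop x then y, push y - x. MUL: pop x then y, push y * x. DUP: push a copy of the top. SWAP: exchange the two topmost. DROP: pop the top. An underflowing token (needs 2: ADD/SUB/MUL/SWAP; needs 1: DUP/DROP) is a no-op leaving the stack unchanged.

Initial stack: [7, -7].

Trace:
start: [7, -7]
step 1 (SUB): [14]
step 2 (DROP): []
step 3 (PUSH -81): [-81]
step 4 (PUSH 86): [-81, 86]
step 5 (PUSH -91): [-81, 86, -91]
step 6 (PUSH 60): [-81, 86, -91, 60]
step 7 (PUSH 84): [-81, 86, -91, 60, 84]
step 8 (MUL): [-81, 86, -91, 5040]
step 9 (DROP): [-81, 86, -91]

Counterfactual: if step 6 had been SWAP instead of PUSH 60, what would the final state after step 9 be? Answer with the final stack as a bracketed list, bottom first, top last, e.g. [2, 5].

[-81, -91]

(re-executing from step 6 with the substitution; state before step 6: [-81, 86, -91])
step 6 (SWAP): [-81, -91, 86]
step 7 (PUSH 84): [-81, -91, 86, 84]
step 8 (MUL): [-81, -91, 7224]
step 9 (DROP): [-81, -91]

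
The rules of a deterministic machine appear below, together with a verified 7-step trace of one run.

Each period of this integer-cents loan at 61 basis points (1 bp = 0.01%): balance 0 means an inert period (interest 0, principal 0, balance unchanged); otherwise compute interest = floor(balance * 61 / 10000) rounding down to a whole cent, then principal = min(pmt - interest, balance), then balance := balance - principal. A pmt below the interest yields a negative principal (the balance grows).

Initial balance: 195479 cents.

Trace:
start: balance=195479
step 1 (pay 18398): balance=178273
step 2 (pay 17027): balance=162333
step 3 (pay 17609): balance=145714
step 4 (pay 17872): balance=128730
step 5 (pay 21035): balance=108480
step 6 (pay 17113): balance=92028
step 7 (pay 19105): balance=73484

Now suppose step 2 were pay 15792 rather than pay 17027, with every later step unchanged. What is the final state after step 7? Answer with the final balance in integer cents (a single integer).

(re-executing from step 2 with the substitution; state before step 2: balance=178273)
step 2 (pay 15792): balance=163568
step 3 (pay 17609): balance=146956
step 4 (pay 17872): balance=129980
step 5 (pay 21035): balance=109737
step 6 (pay 17113): balance=93293
step 7 (pay 19105): balance=74757

74757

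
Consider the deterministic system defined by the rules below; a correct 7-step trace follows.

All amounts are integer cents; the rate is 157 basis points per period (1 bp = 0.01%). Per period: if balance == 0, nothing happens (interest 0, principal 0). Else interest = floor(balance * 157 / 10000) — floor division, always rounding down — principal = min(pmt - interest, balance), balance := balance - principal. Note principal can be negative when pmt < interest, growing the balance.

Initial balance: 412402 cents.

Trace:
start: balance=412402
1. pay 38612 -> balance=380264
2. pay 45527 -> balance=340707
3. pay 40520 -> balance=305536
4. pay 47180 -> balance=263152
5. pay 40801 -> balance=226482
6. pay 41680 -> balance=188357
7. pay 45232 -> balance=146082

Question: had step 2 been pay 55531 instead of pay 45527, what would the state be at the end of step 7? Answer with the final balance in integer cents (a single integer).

(re-executing from step 2 with the substitution; state before step 2: balance=380264)
2. pay 55531 -> balance=330703
3. pay 40520 -> balance=295375
4. pay 47180 -> balance=252832
5. pay 40801 -> balance=216000
6. pay 41680 -> balance=177711
7. pay 45232 -> balance=135269

135269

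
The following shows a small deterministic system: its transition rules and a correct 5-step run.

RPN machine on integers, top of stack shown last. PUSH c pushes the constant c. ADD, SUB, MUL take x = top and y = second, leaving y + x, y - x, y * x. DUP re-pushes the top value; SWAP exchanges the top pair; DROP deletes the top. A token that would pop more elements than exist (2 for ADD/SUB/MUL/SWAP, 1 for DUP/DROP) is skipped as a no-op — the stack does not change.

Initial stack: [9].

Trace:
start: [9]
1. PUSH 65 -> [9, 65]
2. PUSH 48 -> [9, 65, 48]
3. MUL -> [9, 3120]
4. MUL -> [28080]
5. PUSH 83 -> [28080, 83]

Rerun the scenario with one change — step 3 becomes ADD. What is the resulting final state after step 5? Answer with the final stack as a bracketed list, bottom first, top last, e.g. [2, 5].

[1017, 83]

(re-executing from step 3 with the substitution; state before step 3: [9, 65, 48])
3. ADD -> [9, 113]
4. MUL -> [1017]
5. PUSH 83 -> [1017, 83]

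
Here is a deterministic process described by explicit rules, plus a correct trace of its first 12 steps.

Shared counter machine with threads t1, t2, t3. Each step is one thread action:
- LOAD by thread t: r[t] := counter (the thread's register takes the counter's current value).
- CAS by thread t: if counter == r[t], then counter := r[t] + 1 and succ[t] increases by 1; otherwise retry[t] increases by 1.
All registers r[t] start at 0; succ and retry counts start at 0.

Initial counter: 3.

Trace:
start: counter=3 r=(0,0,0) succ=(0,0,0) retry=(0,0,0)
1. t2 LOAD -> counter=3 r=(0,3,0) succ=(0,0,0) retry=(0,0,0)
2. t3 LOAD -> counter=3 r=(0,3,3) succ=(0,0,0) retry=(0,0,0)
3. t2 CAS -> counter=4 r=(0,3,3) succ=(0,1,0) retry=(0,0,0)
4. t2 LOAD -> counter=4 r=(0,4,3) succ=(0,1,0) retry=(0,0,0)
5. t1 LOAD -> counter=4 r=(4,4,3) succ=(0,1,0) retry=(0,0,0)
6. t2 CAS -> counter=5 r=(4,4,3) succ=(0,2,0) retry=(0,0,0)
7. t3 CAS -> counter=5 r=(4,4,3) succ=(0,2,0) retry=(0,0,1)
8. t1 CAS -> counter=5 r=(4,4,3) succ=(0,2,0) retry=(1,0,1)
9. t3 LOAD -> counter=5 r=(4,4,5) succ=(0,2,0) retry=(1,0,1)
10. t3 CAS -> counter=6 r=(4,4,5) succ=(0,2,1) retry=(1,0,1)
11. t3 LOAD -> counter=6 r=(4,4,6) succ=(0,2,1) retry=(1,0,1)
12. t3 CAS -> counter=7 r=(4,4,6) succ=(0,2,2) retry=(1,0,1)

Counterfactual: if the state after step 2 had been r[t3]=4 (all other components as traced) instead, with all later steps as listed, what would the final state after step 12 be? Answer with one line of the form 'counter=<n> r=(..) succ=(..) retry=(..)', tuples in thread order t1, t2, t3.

counter=7 r=(4,4,6) succ=(0,2,2) retry=(1,0,1)

state after step 2 := counter=3 r=(0,3,4) succ=(0,0,0) retry=(0,0,0)
3. t2 CAS -> counter=4 r=(0,3,4) succ=(0,1,0) retry=(0,0,0)
4. t2 LOAD -> counter=4 r=(0,4,4) succ=(0,1,0) retry=(0,0,0)
5. t1 LOAD -> counter=4 r=(4,4,4) succ=(0,1,0) retry=(0,0,0)
6. t2 CAS -> counter=5 r=(4,4,4) succ=(0,2,0) retry=(0,0,0)
7. t3 CAS -> counter=5 r=(4,4,4) succ=(0,2,0) retry=(0,0,1)
8. t1 CAS -> counter=5 r=(4,4,4) succ=(0,2,0) retry=(1,0,1)
9. t3 LOAD -> counter=5 r=(4,4,5) succ=(0,2,0) retry=(1,0,1)
10. t3 CAS -> counter=6 r=(4,4,5) succ=(0,2,1) retry=(1,0,1)
11. t3 LOAD -> counter=6 r=(4,4,6) succ=(0,2,1) retry=(1,0,1)
12. t3 CAS -> counter=7 r=(4,4,6) succ=(0,2,2) retry=(1,0,1)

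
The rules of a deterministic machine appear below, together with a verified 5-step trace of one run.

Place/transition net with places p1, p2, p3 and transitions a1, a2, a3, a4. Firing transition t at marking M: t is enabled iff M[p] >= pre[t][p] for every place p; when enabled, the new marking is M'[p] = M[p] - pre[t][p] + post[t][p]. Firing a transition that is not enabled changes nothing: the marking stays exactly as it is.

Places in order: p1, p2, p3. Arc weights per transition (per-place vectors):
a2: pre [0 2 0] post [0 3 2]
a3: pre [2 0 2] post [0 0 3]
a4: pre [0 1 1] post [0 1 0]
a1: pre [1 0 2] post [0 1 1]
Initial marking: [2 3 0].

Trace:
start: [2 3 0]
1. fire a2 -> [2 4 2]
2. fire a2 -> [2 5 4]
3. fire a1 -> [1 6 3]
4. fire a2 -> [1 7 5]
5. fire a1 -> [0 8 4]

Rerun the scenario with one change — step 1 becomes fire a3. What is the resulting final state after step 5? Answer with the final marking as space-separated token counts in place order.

(re-executing from step 1 with the substitution; state before step 1: [2 3 0])
1. fire a3 -> [2 3 0]
2. fire a2 -> [2 4 2]
3. fire a1 -> [1 5 1]
4. fire a2 -> [1 6 3]
5. fire a1 -> [0 7 2]

0 7 2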